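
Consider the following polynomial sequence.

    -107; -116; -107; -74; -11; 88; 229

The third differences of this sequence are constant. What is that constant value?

First differences: -9, 9, 33, 63, 99, 141
Second differences: 18, 24, 30, 36, 42
Third differences: 6, 6, 6, 6

6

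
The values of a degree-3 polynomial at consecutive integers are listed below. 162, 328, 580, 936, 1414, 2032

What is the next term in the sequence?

166  252  356  478  618
86  104  122  140
18  18  18
Third differences constant at 18.
140 + 18 = 158;  618 + 158 = 776;  2032 + 776 = 2808

2808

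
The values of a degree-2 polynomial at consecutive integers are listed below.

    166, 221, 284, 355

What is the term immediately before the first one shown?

Δ: 55  63  71
Δ²: 8  8
The second differences are constant at 8.
Work back: 55 − 8 = 47;  166 − 47 = 119

119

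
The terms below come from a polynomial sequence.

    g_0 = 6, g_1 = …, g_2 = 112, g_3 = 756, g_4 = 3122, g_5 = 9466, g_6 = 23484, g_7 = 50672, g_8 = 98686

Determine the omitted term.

14

Using the last 7 terms:
First differences: 644, 2366, 6344, 14018, 27188, 48014
Second differences: 1722, 3978, 7674, 13170, 20826
Third differences: 2256, 3696, 5496, 7656
Fourth differences: 1440, 1800, 2160
Fifth differences: 360, 360
Constant fifth difference = 360.
Extend backward: 1440 − 360 = 1080;  2256 − 1080 = 1176;  1722 − 1176 = 546;  644 − 546 = 98;  112 − 98 = 14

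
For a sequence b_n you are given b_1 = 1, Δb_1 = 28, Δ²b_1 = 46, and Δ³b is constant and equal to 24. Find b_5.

485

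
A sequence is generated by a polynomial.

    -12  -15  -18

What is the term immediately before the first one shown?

-9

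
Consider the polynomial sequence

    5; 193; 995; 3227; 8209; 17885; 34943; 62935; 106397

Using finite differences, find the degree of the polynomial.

5

188, 802, 2232, 4982, 9676, 17058, 27992, 43462
614, 1430, 2750, 4694, 7382, 10934, 15470
816, 1320, 1944, 2688, 3552, 4536
504, 624, 744, 864, 984
120, 120, 120, 120
The fifth differences are constant, so the polynomial has degree 5.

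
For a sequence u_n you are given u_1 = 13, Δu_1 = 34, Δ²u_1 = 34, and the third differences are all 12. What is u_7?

Build the table forward from the leading diagonal:
Third differences: 12  12  12  12  12  12  12
Second differences: 34  46  58  70  82  94  106
First differences: 34  68  114  172  242  324  418
u: 13  47  115  229  401  643  967

967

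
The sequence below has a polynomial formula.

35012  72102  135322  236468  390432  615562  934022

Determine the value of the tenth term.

2735822

37090, 63220, 101146, 153964, 225130, 318460
26130, 37926, 52818, 71166, 93330
11796, 14892, 18348, 22164
3096, 3456, 3816
360, 360
Fifth differences constant at 360.
3816 + 360 = 4176;  22164 + 4176 = 26340;  93330 + 26340 = 119670;  318460 + 119670 = 438130;  934022 + 438130 = 1372152
4176 + 360 = 4536;  26340 + 4536 = 30876;  119670 + 30876 = 150546;  438130 + 150546 = 588676;  1372152 + 588676 = 1960828
4536 + 360 = 4896;  30876 + 4896 = 35772;  150546 + 35772 = 186318;  588676 + 186318 = 774994;  1960828 + 774994 = 2735822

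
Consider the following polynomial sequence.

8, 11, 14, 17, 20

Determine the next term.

23

Δ: 3, 3, 3, 3
Constant first difference = 3, so extend:
20 + 3 = 23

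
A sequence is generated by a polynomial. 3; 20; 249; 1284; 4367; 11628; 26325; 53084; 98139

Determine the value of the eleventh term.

17, 229, 1035, 3083, 7261, 14697, 26759, 45055
212, 806, 2048, 4178, 7436, 12062, 18296
594, 1242, 2130, 3258, 4626, 6234
648, 888, 1128, 1368, 1608
240, 240, 240, 240
Fifth differences constant at 240.
1608 + 240 = 1848;  6234 + 1848 = 8082;  18296 + 8082 = 26378;  45055 + 26378 = 71433;  98139 + 71433 = 169572
1848 + 240 = 2088;  8082 + 2088 = 10170;  26378 + 10170 = 36548;  71433 + 36548 = 107981;  169572 + 107981 = 277553

277553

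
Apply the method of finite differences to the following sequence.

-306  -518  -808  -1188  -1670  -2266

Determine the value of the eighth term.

-3848

First differences: -212, -290, -380, -482, -596
Second differences: -78, -90, -102, -114
Third differences: -12, -12, -12
Third differences constant at -12.
-114 − 12 = -126;  -596 − 126 = -722;  -2266 − 722 = -2988
-126 − 12 = -138;  -722 − 138 = -860;  -2988 − 860 = -3848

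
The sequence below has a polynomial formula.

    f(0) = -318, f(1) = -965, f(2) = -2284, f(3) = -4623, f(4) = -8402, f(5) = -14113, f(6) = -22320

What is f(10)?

-93908

D1: -647, -1319, -2339, -3779, -5711, -8207
D2: -672, -1020, -1440, -1932, -2496
D3: -348, -420, -492, -564
D4: -72, -72, -72
The fourth differences are constant (-72).
-564 − 72 = -636;  -2496 − 636 = -3132;  -8207 − 3132 = -11339;  -22320 − 11339 = -33659
-636 − 72 = -708;  -3132 − 708 = -3840;  -11339 − 3840 = -15179;  -33659 − 15179 = -48838
-708 − 72 = -780;  -3840 − 780 = -4620;  -15179 − 4620 = -19799;  -48838 − 19799 = -68637
-780 − 72 = -852;  -4620 − 852 = -5472;  -19799 − 5472 = -25271;  -68637 − 25271 = -93908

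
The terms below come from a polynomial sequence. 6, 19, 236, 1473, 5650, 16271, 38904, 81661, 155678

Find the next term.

Δ: 13  217  1237  4177  10621  22633  42757  74017
Δ²: 204  1020  2940  6444  12012  20124  31260
Δ³: 816  1920  3504  5568  8112  11136
Δ⁴: 1104  1584  2064  2544  3024
Δ⁵: 480  480  480  480
Fifth differences constant at 480.
3024 + 480 = 3504;  11136 + 3504 = 14640;  31260 + 14640 = 45900;  74017 + 45900 = 119917;  155678 + 119917 = 275595

275595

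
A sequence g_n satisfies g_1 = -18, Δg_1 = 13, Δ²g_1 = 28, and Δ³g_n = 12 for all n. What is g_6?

Build the table forward from the leading diagonal:
Third differences: 12  12  12  12  12  12
Second differences: 28  40  52  64  76  88
First differences: 13  41  81  133  197  273
g: -18  -5  36  117  250  447

447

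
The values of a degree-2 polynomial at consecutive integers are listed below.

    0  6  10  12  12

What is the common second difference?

-2

Δ: 6, 4, 2, 0
Δ²: -2, -2, -2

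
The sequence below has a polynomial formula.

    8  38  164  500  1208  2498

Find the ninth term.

12680

D1: 30  126  336  708  1290
D2: 96  210  372  582
D3: 114  162  210
D4: 48  48
The fourth differences are constant (48).
210 + 48 = 258;  582 + 258 = 840;  1290 + 840 = 2130;  2498 + 2130 = 4628
258 + 48 = 306;  840 + 306 = 1146;  2130 + 1146 = 3276;  4628 + 3276 = 7904
306 + 48 = 354;  1146 + 354 = 1500;  3276 + 1500 = 4776;  7904 + 4776 = 12680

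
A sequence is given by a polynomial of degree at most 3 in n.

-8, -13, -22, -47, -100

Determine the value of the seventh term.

-338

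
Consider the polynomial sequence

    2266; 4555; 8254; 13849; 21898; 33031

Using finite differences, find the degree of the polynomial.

4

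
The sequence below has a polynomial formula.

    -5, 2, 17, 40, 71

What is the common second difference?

Δ: 7, 15, 23, 31
Δ²: 8, 8, 8

8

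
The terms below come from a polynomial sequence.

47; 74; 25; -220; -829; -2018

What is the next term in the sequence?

Δ: 27, -49, -245, -609, -1189
Δ²: -76, -196, -364, -580
Δ³: -120, -168, -216
Δ⁴: -48, -48
Fourth differences constant at -48.
-216 − 48 = -264;  -580 − 264 = -844;  -1189 − 844 = -2033;  -2018 − 2033 = -4051

-4051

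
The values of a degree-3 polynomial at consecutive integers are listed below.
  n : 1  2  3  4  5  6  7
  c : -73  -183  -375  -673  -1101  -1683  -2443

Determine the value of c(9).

-4593

-110, -192, -298, -428, -582, -760
-82, -106, -130, -154, -178
-24, -24, -24, -24
Third differences constant at -24.
-178 − 24 = -202;  -760 − 202 = -962;  -2443 − 962 = -3405
-202 − 24 = -226;  -962 − 226 = -1188;  -3405 − 1188 = -4593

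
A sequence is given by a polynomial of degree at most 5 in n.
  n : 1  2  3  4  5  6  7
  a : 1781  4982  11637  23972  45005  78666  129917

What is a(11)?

D1: 3201  6655  12335  21033  33661  51251
D2: 3454  5680  8698  12628  17590
D3: 2226  3018  3930  4962
D4: 792  912  1032
D5: 120  120
The fifth differences are constant (120).
1032 + 120 = 1152;  4962 + 1152 = 6114;  17590 + 6114 = 23704;  51251 + 23704 = 74955;  129917 + 74955 = 204872
1152 + 120 = 1272;  6114 + 1272 = 7386;  23704 + 7386 = 31090;  74955 + 31090 = 106045;  204872 + 106045 = 310917
1272 + 120 = 1392;  7386 + 1392 = 8778;  31090 + 8778 = 39868;  106045 + 39868 = 145913;  310917 + 145913 = 456830
1392 + 120 = 1512;  8778 + 1512 = 10290;  39868 + 10290 = 50158;  145913 + 50158 = 196071;  456830 + 196071 = 652901

652901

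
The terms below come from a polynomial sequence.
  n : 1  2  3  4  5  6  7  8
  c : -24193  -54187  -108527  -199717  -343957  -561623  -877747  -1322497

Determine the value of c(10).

First differences: -29994, -54340, -91190, -144240, -217666, -316124, -444750
Second differences: -24346, -36850, -53050, -73426, -98458, -128626
Third differences: -12504, -16200, -20376, -25032, -30168
Fourth differences: -3696, -4176, -4656, -5136
Fifth differences: -480, -480, -480
Fifth differences constant at -480.
-5136 − 480 = -5616;  -30168 − 5616 = -35784;  -128626 − 35784 = -164410;  -444750 − 164410 = -609160;  -1322497 − 609160 = -1931657
-5616 − 480 = -6096;  -35784 − 6096 = -41880;  -164410 − 41880 = -206290;  -609160 − 206290 = -815450;  -1931657 − 815450 = -2747107

-2747107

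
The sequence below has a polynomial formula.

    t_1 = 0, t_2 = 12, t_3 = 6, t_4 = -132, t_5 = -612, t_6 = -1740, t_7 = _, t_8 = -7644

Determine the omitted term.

Using the first 6 terms:
12  -6  -138  -480  -1128
-18  -132  -342  -648
-114  -210  -306
-96  -96
Constant fourth difference = -96.
Extend forward: -306 − 96 = -402;  -648 − 402 = -1050;  -1128 − 1050 = -2178;  -1740 − 2178 = -3918

-3918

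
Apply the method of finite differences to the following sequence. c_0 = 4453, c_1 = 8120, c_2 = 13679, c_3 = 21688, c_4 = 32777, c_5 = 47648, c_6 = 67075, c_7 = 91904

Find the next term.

123053

3667, 5559, 8009, 11089, 14871, 19427, 24829
1892, 2450, 3080, 3782, 4556, 5402
558, 630, 702, 774, 846
72, 72, 72, 72
The fourth differences are constant (72).
846 + 72 = 918;  5402 + 918 = 6320;  24829 + 6320 = 31149;  91904 + 31149 = 123053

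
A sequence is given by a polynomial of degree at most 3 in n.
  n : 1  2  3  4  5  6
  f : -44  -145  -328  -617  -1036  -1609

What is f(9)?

First differences: -101  -183  -289  -419  -573
Second differences: -82  -106  -130  -154
Third differences: -24  -24  -24
Constant third difference = -24, so extend:
-154 − 24 = -178;  -573 − 178 = -751;  -1609 − 751 = -2360
-178 − 24 = -202;  -751 − 202 = -953;  -2360 − 953 = -3313
-202 − 24 = -226;  -953 − 226 = -1179;  -3313 − 1179 = -4492

-4492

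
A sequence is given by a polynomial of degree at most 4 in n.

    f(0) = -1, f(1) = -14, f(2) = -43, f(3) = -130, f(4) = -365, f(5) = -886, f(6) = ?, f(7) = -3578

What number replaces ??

Using the first 6 terms:
First differences: -13, -29, -87, -235, -521
Second differences: -16, -58, -148, -286
Third differences: -42, -90, -138
Fourth differences: -48, -48
Constant fourth difference = -48.
Extend forward: -138 − 48 = -186;  -286 − 186 = -472;  -521 − 472 = -993;  -886 − 993 = -1879

-1879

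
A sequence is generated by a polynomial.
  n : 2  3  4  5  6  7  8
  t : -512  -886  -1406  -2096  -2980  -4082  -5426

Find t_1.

D1: -374  -520  -690  -884  -1102  -1344
D2: -146  -170  -194  -218  -242
D3: -24  -24  -24  -24
The third differences are constant at -24.
Work back: -146 + 24 = -122;  -374 + 122 = -252;  -512 + 252 = -260

-260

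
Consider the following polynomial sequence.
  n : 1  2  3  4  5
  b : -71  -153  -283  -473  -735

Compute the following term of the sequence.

-1081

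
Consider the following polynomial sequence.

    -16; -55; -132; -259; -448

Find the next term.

D1: -39 , -77 , -127 , -189
D2: -38 , -50 , -62
D3: -12 , -12
Third differences constant at -12.
-62 − 12 = -74;  -189 − 74 = -263;  -448 − 263 = -711

-711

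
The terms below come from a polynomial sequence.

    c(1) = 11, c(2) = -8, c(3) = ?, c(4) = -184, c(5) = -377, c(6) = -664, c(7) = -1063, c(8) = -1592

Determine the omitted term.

-67

Using the last 5 terms:
D1: -193, -287, -399, -529
D2: -94, -112, -130
D3: -18, -18
Constant third difference = -18.
Extend backward: -94 + 18 = -76;  -193 + 76 = -117;  -184 + 117 = -67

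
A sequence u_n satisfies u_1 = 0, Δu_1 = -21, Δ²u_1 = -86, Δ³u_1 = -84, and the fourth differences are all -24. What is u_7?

-3456

Build the table forward from the leading diagonal:
Δ⁴: -24  -24  -24  -24  -24  -24  -24
Δ³: -84  -108  -132  -156  -180  -204  -228
Δ²: -86  -170  -278  -410  -566  -746  -950
Δ: -21  -107  -277  -555  -965  -1531  -2277
u: 0  -21  -128  -405  -960  -1925  -3456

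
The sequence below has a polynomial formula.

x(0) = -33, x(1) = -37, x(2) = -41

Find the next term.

-45

Δ: -4  -4
The first differences are constant (-4).
-41 − 4 = -45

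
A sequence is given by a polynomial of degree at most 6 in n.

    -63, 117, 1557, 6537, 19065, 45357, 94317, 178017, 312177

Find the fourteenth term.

180, 1440, 4980, 12528, 26292, 48960, 83700, 134160
1260, 3540, 7548, 13764, 22668, 34740, 50460
2280, 4008, 6216, 8904, 12072, 15720
1728, 2208, 2688, 3168, 3648
480, 480, 480, 480
The fifth differences are constant (480).
3648 + 480 = 4128;  15720 + 4128 = 19848;  50460 + 19848 = 70308;  134160 + 70308 = 204468;  312177 + 204468 = 516645
4128 + 480 = 4608;  19848 + 4608 = 24456;  70308 + 24456 = 94764;  204468 + 94764 = 299232;  516645 + 299232 = 815877
4608 + 480 = 5088;  24456 + 5088 = 29544;  94764 + 29544 = 124308;  299232 + 124308 = 423540;  815877 + 423540 = 1239417
5088 + 480 = 5568;  29544 + 5568 = 35112;  124308 + 35112 = 159420;  423540 + 159420 = 582960;  1239417 + 582960 = 1822377
5568 + 480 = 6048;  35112 + 6048 = 41160;  159420 + 41160 = 200580;  582960 + 200580 = 783540;  1822377 + 783540 = 2605917

2605917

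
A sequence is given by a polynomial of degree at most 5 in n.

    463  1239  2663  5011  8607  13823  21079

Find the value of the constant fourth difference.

48

First differences: 776, 1424, 2348, 3596, 5216, 7256
Second differences: 648, 924, 1248, 1620, 2040
Third differences: 276, 324, 372, 420
Fourth differences: 48, 48, 48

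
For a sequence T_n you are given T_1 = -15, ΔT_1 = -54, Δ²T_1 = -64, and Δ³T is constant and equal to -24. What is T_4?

-393

Build the table forward from the leading diagonal:
Third differences: -24, -24, -24, -24
Second differences: -64, -88, -112, -136
First differences: -54, -118, -206, -318
T: -15, -69, -187, -393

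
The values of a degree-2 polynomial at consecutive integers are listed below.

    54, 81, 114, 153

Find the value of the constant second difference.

6

First differences: 27, 33, 39
Second differences: 6, 6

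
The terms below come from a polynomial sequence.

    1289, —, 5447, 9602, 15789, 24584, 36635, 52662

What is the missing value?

Using the last 6 terms:
Δ: 4155  6187  8795  12051  16027
Δ²: 2032  2608  3256  3976
Δ³: 576  648  720
Δ⁴: 72  72
Constant fourth difference = 72.
Extend backward: 576 − 72 = 504;  2032 − 504 = 1528;  4155 − 1528 = 2627;  5447 − 2627 = 2820

2820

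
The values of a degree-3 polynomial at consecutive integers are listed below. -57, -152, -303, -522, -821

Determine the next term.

Δ: -95, -151, -219, -299
Δ²: -56, -68, -80
Δ³: -12, -12
Constant third difference = -12, so extend:
-80 − 12 = -92;  -299 − 92 = -391;  -821 − 391 = -1212

-1212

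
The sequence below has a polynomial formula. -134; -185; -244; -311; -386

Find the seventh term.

-560

First differences: -51  -59  -67  -75
Second differences: -8  -8  -8
Second differences constant at -8.
-75 − 8 = -83;  -386 − 83 = -469
-83 − 8 = -91;  -469 − 91 = -560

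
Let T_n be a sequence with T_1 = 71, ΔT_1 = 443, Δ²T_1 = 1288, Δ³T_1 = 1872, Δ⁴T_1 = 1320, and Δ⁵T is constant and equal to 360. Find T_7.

81449

Build the table forward from the leading diagonal:
Fifth differences: 360, 360, 360, 360, 360, 360, 360
Fourth differences: 1320, 1680, 2040, 2400, 2760, 3120, 3480
Third differences: 1872, 3192, 4872, 6912, 9312, 12072, 15192
Second differences: 1288, 3160, 6352, 11224, 18136, 27448, 39520
First differences: 443, 1731, 4891, 11243, 22467, 40603, 68051
T: 71, 514, 2245, 7136, 18379, 40846, 81449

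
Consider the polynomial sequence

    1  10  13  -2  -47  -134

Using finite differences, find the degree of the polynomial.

9, 3, -15, -45, -87
-6, -18, -30, -42
-12, -12, -12
The third differences are constant, so the polynomial has degree 3.

3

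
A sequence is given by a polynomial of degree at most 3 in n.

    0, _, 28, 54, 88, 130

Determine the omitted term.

10

Using the last 4 terms:
D1: 26  34  42
D2: 8  8
Constant second difference = 8.
Extend backward: 26 − 8 = 18;  28 − 18 = 10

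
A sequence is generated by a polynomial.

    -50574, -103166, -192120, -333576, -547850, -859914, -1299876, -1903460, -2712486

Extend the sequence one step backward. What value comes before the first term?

-52592  -88954  -141456  -214274  -312064  -439962  -603584  -809026
-36362  -52502  -72818  -97790  -127898  -163622  -205442
-16140  -20316  -24972  -30108  -35724  -41820
-4176  -4656  -5136  -5616  -6096
-480  -480  -480  -480
The fifth differences are constant at -480.
Work back: -4176 + 480 = -3696;  -16140 + 3696 = -12444;  -36362 + 12444 = -23918;  -52592 + 23918 = -28674;  -50574 + 28674 = -21900

-21900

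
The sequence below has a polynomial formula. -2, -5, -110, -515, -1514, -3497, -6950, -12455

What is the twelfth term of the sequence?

First differences: -3, -105, -405, -999, -1983, -3453, -5505
Second differences: -102, -300, -594, -984, -1470, -2052
Third differences: -198, -294, -390, -486, -582
Fourth differences: -96, -96, -96, -96
Constant fourth difference = -96, so extend:
-582 − 96 = -678;  -2052 − 678 = -2730;  -5505 − 2730 = -8235;  -12455 − 8235 = -20690
-678 − 96 = -774;  -2730 − 774 = -3504;  -8235 − 3504 = -11739;  -20690 − 11739 = -32429
-774 − 96 = -870;  -3504 − 870 = -4374;  -11739 − 4374 = -16113;  -32429 − 16113 = -48542
-870 − 96 = -966;  -4374 − 966 = -5340;  -16113 − 5340 = -21453;  -48542 − 21453 = -69995

-69995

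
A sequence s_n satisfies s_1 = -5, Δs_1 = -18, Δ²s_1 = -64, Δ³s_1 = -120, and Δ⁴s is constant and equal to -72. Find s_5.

Build the table forward from the leading diagonal:
Fourth differences: -72  -72  -72  -72  -72
Third differences: -120  -192  -264  -336  -408
Second differences: -64  -184  -376  -640  -976
First differences: -18  -82  -266  -642  -1282
s: -5  -23  -105  -371  -1013

-1013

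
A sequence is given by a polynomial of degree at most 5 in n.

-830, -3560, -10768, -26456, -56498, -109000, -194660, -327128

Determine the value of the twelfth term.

-1721560

D1: -2730 , -7208 , -15688 , -30042 , -52502 , -85660 , -132468
D2: -4478 , -8480 , -14354 , -22460 , -33158 , -46808
D3: -4002 , -5874 , -8106 , -10698 , -13650
D4: -1872 , -2232 , -2592 , -2952
D5: -360 , -360 , -360
Fifth differences constant at -360.
-2952 − 360 = -3312;  -13650 − 3312 = -16962;  -46808 − 16962 = -63770;  -132468 − 63770 = -196238;  -327128 − 196238 = -523366
-3312 − 360 = -3672;  -16962 − 3672 = -20634;  -63770 − 20634 = -84404;  -196238 − 84404 = -280642;  -523366 − 280642 = -804008
-3672 − 360 = -4032;  -20634 − 4032 = -24666;  -84404 − 24666 = -109070;  -280642 − 109070 = -389712;  -804008 − 389712 = -1193720
-4032 − 360 = -4392;  -24666 − 4392 = -29058;  -109070 − 29058 = -138128;  -389712 − 138128 = -527840;  -1193720 − 527840 = -1721560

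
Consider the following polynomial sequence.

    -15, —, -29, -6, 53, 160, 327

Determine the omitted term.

-28

Using the last 5 terms:
D1: 23, 59, 107, 167
D2: 36, 48, 60
D3: 12, 12
Constant third difference = 12.
Extend backward: 36 − 12 = 24;  23 − 24 = -1;  -29 + 1 = -28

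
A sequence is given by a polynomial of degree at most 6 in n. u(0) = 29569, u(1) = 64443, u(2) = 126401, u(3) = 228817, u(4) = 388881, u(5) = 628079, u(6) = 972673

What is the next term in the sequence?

Δ: 34874, 61958, 102416, 160064, 239198, 344594
Δ²: 27084, 40458, 57648, 79134, 105396
Δ³: 13374, 17190, 21486, 26262
Δ⁴: 3816, 4296, 4776
Δ⁵: 480, 480
The fifth differences are constant (480).
4776 + 480 = 5256;  26262 + 5256 = 31518;  105396 + 31518 = 136914;  344594 + 136914 = 481508;  972673 + 481508 = 1454181

1454181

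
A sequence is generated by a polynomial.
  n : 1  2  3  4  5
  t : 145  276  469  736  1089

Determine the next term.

1540

Δ: 131  193  267  353
Δ²: 62  74  86
Δ³: 12  12
Third differences constant at 12.
86 + 12 = 98;  353 + 98 = 451;  1089 + 451 = 1540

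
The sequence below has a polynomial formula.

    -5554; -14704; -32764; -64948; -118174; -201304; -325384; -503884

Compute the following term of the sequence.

-752938

First differences: -9150, -18060, -32184, -53226, -83130, -124080, -178500
Second differences: -8910, -14124, -21042, -29904, -40950, -54420
Third differences: -5214, -6918, -8862, -11046, -13470
Fourth differences: -1704, -1944, -2184, -2424
Fifth differences: -240, -240, -240
Constant fifth difference = -240, so extend:
-2424 − 240 = -2664;  -13470 − 2664 = -16134;  -54420 − 16134 = -70554;  -178500 − 70554 = -249054;  -503884 − 249054 = -752938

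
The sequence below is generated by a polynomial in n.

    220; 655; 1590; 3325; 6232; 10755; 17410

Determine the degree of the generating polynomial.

4

First differences: 435, 935, 1735, 2907, 4523, 6655
Second differences: 500, 800, 1172, 1616, 2132
Third differences: 300, 372, 444, 516
Fourth differences: 72, 72, 72
The fourth differences are constant, so the polynomial has degree 4.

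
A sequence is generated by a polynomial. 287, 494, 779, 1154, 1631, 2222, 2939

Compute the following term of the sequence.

First differences: 207, 285, 375, 477, 591, 717
Second differences: 78, 90, 102, 114, 126
Third differences: 12, 12, 12, 12
The third differences are constant (12).
126 + 12 = 138;  717 + 138 = 855;  2939 + 855 = 3794

3794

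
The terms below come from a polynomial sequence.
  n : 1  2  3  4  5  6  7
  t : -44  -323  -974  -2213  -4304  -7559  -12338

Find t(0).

Δ: -279, -651, -1239, -2091, -3255, -4779
Δ²: -372, -588, -852, -1164, -1524
Δ³: -216, -264, -312, -360
Δ⁴: -48, -48, -48
The fourth differences are constant at -48.
Work back: -216 + 48 = -168;  -372 + 168 = -204;  -279 + 204 = -75;  -44 + 75 = 31

31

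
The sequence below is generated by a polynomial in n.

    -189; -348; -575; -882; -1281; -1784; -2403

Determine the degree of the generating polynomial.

3

D1: -159, -227, -307, -399, -503, -619
D2: -68, -80, -92, -104, -116
D3: -12, -12, -12, -12
The third differences are constant, so the polynomial has degree 3.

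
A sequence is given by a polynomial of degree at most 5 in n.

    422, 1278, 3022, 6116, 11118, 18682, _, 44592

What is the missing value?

Using the first 6 terms:
856  1744  3094  5002  7564
888  1350  1908  2562
462  558  654
96  96
Constant fourth difference = 96.
Extend forward: 654 + 96 = 750;  2562 + 750 = 3312;  7564 + 3312 = 10876;  18682 + 10876 = 29558

29558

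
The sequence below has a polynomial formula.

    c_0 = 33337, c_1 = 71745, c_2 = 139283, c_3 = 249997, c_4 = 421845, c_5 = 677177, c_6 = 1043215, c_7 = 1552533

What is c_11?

D1: 38408 , 67538 , 110714 , 171848 , 255332 , 366038 , 509318
D2: 29130 , 43176 , 61134 , 83484 , 110706 , 143280
D3: 14046 , 17958 , 22350 , 27222 , 32574
D4: 3912 , 4392 , 4872 , 5352
D5: 480 , 480 , 480
Constant fifth difference = 480, so extend:
5352 + 480 = 5832;  32574 + 5832 = 38406;  143280 + 38406 = 181686;  509318 + 181686 = 691004;  1552533 + 691004 = 2243537
5832 + 480 = 6312;  38406 + 6312 = 44718;  181686 + 44718 = 226404;  691004 + 226404 = 917408;  2243537 + 917408 = 3160945
6312 + 480 = 6792;  44718 + 6792 = 51510;  226404 + 51510 = 277914;  917408 + 277914 = 1195322;  3160945 + 1195322 = 4356267
6792 + 480 = 7272;  51510 + 7272 = 58782;  277914 + 58782 = 336696;  1195322 + 336696 = 1532018;  4356267 + 1532018 = 5888285

5888285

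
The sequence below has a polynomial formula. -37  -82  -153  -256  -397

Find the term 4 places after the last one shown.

-45  -71  -103  -141
-26  -32  -38
-6  -6
Constant third difference = -6, so extend:
-38 − 6 = -44;  -141 − 44 = -185;  -397 − 185 = -582
-44 − 6 = -50;  -185 − 50 = -235;  -582 − 235 = -817
-50 − 6 = -56;  -235 − 56 = -291;  -817 − 291 = -1108
-56 − 6 = -62;  -291 − 62 = -353;  -1108 − 353 = -1461

-1461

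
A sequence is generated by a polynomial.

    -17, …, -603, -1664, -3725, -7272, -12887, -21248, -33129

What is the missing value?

-152

Using the last 7 terms:
First differences: -1061, -2061, -3547, -5615, -8361, -11881
Second differences: -1000, -1486, -2068, -2746, -3520
Third differences: -486, -582, -678, -774
Fourth differences: -96, -96, -96
Constant fourth difference = -96.
Extend backward: -486 + 96 = -390;  -1000 + 390 = -610;  -1061 + 610 = -451;  -603 + 451 = -152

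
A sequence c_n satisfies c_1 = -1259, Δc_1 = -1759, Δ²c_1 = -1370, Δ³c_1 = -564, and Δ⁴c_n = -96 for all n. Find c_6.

Build the table forward from the leading diagonal:
Δ⁴: -96, -96, -96, -96, -96, -96
Δ³: -564, -660, -756, -852, -948, -1044
Δ²: -1370, -1934, -2594, -3350, -4202, -5150
Δ: -1759, -3129, -5063, -7657, -11007, -15209
c: -1259, -3018, -6147, -11210, -18867, -29874

-29874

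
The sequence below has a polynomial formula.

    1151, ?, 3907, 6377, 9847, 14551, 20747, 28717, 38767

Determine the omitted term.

Using the last 7 terms:
D1: 2470, 3470, 4704, 6196, 7970, 10050
D2: 1000, 1234, 1492, 1774, 2080
D3: 234, 258, 282, 306
D4: 24, 24, 24
Constant fourth difference = 24.
Extend backward: 234 − 24 = 210;  1000 − 210 = 790;  2470 − 790 = 1680;  3907 − 1680 = 2227

2227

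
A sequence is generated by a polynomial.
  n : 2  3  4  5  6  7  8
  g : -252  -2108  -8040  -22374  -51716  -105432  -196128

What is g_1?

First differences: -1856, -5932, -14334, -29342, -53716, -90696
Second differences: -4076, -8402, -15008, -24374, -36980
Third differences: -4326, -6606, -9366, -12606
Fourth differences: -2280, -2760, -3240
Fifth differences: -480, -480
The fifth differences are constant at -480.
Work back: -2280 + 480 = -1800;  -4326 + 1800 = -2526;  -4076 + 2526 = -1550;  -1856 + 1550 = -306;  -252 + 306 = 54

54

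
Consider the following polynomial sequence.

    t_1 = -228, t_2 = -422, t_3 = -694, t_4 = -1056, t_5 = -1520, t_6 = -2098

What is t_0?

Δ: -194  -272  -362  -464  -578
Δ²: -78  -90  -102  -114
Δ³: -12  -12  -12
The third differences are constant at -12.
Work back: -78 + 12 = -66;  -194 + 66 = -128;  -228 + 128 = -100

-100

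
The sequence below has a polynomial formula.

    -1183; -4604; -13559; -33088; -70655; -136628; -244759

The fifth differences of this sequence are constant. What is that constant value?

-480

Δ: -3421, -8955, -19529, -37567, -65973, -108131
Δ²: -5534, -10574, -18038, -28406, -42158
Δ³: -5040, -7464, -10368, -13752
Δ⁴: -2424, -2904, -3384
Δ⁵: -480, -480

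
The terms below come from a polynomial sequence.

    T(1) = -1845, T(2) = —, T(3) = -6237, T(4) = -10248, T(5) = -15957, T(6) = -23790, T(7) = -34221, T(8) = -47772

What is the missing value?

Using the last 6 terms:
Δ: -4011, -5709, -7833, -10431, -13551
Δ²: -1698, -2124, -2598, -3120
Δ³: -426, -474, -522
Δ⁴: -48, -48
Constant fourth difference = -48.
Extend backward: -426 + 48 = -378;  -1698 + 378 = -1320;  -4011 + 1320 = -2691;  -6237 + 2691 = -3546

-3546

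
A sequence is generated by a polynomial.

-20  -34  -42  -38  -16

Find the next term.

30

-14  -8  4  22
6  12  18
6  6
The third differences are constant (6).
18 + 6 = 24;  22 + 24 = 46;  -16 + 46 = 30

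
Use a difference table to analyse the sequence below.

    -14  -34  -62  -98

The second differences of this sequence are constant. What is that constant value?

First differences: -20, -28, -36
Second differences: -8, -8

-8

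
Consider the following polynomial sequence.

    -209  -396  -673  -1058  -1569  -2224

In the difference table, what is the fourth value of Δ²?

-144

D1: -187, -277, -385, -511, -655
D2: -90, -108, -126, -144
D3: -18, -18, -18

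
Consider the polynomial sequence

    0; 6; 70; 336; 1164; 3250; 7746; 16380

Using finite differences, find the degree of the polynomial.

First differences: 6, 64, 266, 828, 2086, 4496, 8634
Second differences: 58, 202, 562, 1258, 2410, 4138
Third differences: 144, 360, 696, 1152, 1728
Fourth differences: 216, 336, 456, 576
Fifth differences: 120, 120, 120
The fifth differences are constant, so the polynomial has degree 5.

5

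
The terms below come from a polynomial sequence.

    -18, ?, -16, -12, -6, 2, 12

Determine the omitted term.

Using the last 5 terms:
Δ: 4, 6, 8, 10
Δ²: 2, 2, 2
Constant second difference = 2.
Extend backward: 4 − 2 = 2;  -16 − 2 = -18

-18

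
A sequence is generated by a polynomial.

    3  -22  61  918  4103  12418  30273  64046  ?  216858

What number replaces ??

122443

Using the first 8 terms:
D1: -25  83  857  3185  8315  17855  33773
D2: 108  774  2328  5130  9540  15918
D3: 666  1554  2802  4410  6378
D4: 888  1248  1608  1968
D5: 360  360  360
Constant fifth difference = 360.
Extend forward: 1968 + 360 = 2328;  6378 + 2328 = 8706;  15918 + 8706 = 24624;  33773 + 24624 = 58397;  64046 + 58397 = 122443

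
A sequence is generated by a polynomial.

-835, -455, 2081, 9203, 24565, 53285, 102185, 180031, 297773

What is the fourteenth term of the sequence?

D1: 380, 2536, 7122, 15362, 28720, 48900, 77846, 117742
D2: 2156, 4586, 8240, 13358, 20180, 28946, 39896
D3: 2430, 3654, 5118, 6822, 8766, 10950
D4: 1224, 1464, 1704, 1944, 2184
D5: 240, 240, 240, 240
The fifth differences are constant (240).
2184 + 240 = 2424;  10950 + 2424 = 13374;  39896 + 13374 = 53270;  117742 + 53270 = 171012;  297773 + 171012 = 468785
2424 + 240 = 2664;  13374 + 2664 = 16038;  53270 + 16038 = 69308;  171012 + 69308 = 240320;  468785 + 240320 = 709105
2664 + 240 = 2904;  16038 + 2904 = 18942;  69308 + 18942 = 88250;  240320 + 88250 = 328570;  709105 + 328570 = 1037675
2904 + 240 = 3144;  18942 + 3144 = 22086;  88250 + 22086 = 110336;  328570 + 110336 = 438906;  1037675 + 438906 = 1476581
3144 + 240 = 3384;  22086 + 3384 = 25470;  110336 + 25470 = 135806;  438906 + 135806 = 574712;  1476581 + 574712 = 2051293

2051293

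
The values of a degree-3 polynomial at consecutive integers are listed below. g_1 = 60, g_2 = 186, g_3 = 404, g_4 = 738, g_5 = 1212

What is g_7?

Δ: 126, 218, 334, 474
Δ²: 92, 116, 140
Δ³: 24, 24
The third differences are constant (24).
140 + 24 = 164;  474 + 164 = 638;  1212 + 638 = 1850
164 + 24 = 188;  638 + 188 = 826;  1850 + 826 = 2676

2676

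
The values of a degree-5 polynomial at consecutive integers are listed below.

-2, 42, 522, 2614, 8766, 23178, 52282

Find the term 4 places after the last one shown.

D1: 44  480  2092  6152  14412  29104
D2: 436  1612  4060  8260  14692
D3: 1176  2448  4200  6432
D4: 1272  1752  2232
D5: 480  480
Constant fifth difference = 480, so extend:
2232 + 480 = 2712;  6432 + 2712 = 9144;  14692 + 9144 = 23836;  29104 + 23836 = 52940;  52282 + 52940 = 105222
2712 + 480 = 3192;  9144 + 3192 = 12336;  23836 + 12336 = 36172;  52940 + 36172 = 89112;  105222 + 89112 = 194334
3192 + 480 = 3672;  12336 + 3672 = 16008;  36172 + 16008 = 52180;  89112 + 52180 = 141292;  194334 + 141292 = 335626
3672 + 480 = 4152;  16008 + 4152 = 20160;  52180 + 20160 = 72340;  141292 + 72340 = 213632;  335626 + 213632 = 549258

549258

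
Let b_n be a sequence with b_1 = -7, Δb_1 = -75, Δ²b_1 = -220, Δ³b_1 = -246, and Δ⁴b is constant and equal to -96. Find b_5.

Build the table forward from the leading diagonal:
D4: -96  -96  -96  -96  -96
D3: -246  -342  -438  -534  -630
D2: -220  -466  -808  -1246  -1780
D1: -75  -295  -761  -1569  -2815
b: -7  -82  -377  -1138  -2707

-2707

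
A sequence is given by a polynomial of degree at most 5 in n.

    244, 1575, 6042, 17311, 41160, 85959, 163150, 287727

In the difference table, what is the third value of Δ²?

D1: 1331, 4467, 11269, 23849, 44799, 77191, 124577
D2: 3136, 6802, 12580, 20950, 32392, 47386
D3: 3666, 5778, 8370, 11442, 14994
D4: 2112, 2592, 3072, 3552
D5: 480, 480, 480

12580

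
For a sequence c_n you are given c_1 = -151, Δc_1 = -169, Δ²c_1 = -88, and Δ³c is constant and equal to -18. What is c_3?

-577

Build the table forward from the leading diagonal:
Δ³: -18, -18, -18
Δ²: -88, -106, -124
Δ: -169, -257, -363
c: -151, -320, -577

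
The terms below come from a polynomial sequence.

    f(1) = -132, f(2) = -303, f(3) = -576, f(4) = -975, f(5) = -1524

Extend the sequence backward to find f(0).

-39

First differences: -171  -273  -399  -549
Second differences: -102  -126  -150
Third differences: -24  -24
The third differences are constant at -24.
Work back: -102 + 24 = -78;  -171 + 78 = -93;  -132 + 93 = -39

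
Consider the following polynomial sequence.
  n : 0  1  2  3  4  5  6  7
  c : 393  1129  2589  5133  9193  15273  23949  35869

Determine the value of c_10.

Δ: 736 , 1460 , 2544 , 4060 , 6080 , 8676 , 11920
Δ²: 724 , 1084 , 1516 , 2020 , 2596 , 3244
Δ³: 360 , 432 , 504 , 576 , 648
Δ⁴: 72 , 72 , 72 , 72
The fourth differences are constant (72).
648 + 72 = 720;  3244 + 720 = 3964;  11920 + 3964 = 15884;  35869 + 15884 = 51753
720 + 72 = 792;  3964 + 792 = 4756;  15884 + 4756 = 20640;  51753 + 20640 = 72393
792 + 72 = 864;  4756 + 864 = 5620;  20640 + 5620 = 26260;  72393 + 26260 = 98653

98653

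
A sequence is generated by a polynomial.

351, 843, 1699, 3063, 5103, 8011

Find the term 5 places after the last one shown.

43971

492, 856, 1364, 2040, 2908
364, 508, 676, 868
144, 168, 192
24, 24
Constant fourth difference = 24, so extend:
192 + 24 = 216;  868 + 216 = 1084;  2908 + 1084 = 3992;  8011 + 3992 = 12003
216 + 24 = 240;  1084 + 240 = 1324;  3992 + 1324 = 5316;  12003 + 5316 = 17319
240 + 24 = 264;  1324 + 264 = 1588;  5316 + 1588 = 6904;  17319 + 6904 = 24223
264 + 24 = 288;  1588 + 288 = 1876;  6904 + 1876 = 8780;  24223 + 8780 = 33003
288 + 24 = 312;  1876 + 312 = 2188;  8780 + 2188 = 10968;  33003 + 10968 = 43971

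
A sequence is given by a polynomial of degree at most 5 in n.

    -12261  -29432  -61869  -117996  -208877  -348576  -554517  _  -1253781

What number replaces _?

-847844

Using the first 7 terms:
D1: -17171, -32437, -56127, -90881, -139699, -205941
D2: -15266, -23690, -34754, -48818, -66242
D3: -8424, -11064, -14064, -17424
D4: -2640, -3000, -3360
D5: -360, -360
Constant fifth difference = -360.
Extend forward: -3360 − 360 = -3720;  -17424 − 3720 = -21144;  -66242 − 21144 = -87386;  -205941 − 87386 = -293327;  -554517 − 293327 = -847844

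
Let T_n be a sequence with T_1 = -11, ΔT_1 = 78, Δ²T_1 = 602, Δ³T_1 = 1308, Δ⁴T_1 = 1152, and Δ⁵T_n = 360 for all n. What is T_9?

191517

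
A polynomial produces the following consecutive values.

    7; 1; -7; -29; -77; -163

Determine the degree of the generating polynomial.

Δ: -6, -8, -22, -48, -86
Δ²: -2, -14, -26, -38
Δ³: -12, -12, -12
The third differences are constant, so the polynomial has degree 3.

3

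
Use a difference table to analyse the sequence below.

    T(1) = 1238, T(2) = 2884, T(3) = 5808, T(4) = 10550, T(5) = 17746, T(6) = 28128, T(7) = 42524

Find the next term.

1646, 2924, 4742, 7196, 10382, 14396
1278, 1818, 2454, 3186, 4014
540, 636, 732, 828
96, 96, 96
Constant fourth difference = 96, so extend:
828 + 96 = 924;  4014 + 924 = 4938;  14396 + 4938 = 19334;  42524 + 19334 = 61858

61858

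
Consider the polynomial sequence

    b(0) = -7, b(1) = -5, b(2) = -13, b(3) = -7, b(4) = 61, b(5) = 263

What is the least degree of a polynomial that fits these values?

2, -8, 6, 68, 202
-10, 14, 62, 134
24, 48, 72
24, 24
The fourth differences are constant, so the polynomial has degree 4.

4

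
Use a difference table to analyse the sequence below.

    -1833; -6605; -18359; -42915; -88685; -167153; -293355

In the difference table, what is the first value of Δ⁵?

D1: -4772, -11754, -24556, -45770, -78468, -126202
D2: -6982, -12802, -21214, -32698, -47734
D3: -5820, -8412, -11484, -15036
D4: -2592, -3072, -3552
D5: -480, -480

-480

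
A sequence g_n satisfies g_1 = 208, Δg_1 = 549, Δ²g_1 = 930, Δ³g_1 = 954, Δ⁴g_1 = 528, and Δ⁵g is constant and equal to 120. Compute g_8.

Build the table forward from the leading diagonal:
D5: 120  120  120  120  120  120  120  120
D4: 528  648  768  888  1008  1128  1248  1368
D3: 954  1482  2130  2898  3786  4794  5922  7170
D2: 930  1884  3366  5496  8394  12180  16974  22896
D1: 549  1479  3363  6729  12225  20619  32799  49773
g: 208  757  2236  5599  12328  24553  45172  77971

77971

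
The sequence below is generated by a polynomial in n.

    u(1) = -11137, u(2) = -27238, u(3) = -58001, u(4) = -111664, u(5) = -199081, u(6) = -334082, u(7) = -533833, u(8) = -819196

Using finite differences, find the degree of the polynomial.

D1: -16101, -30763, -53663, -87417, -135001, -199751, -285363
D2: -14662, -22900, -33754, -47584, -64750, -85612
D3: -8238, -10854, -13830, -17166, -20862
D4: -2616, -2976, -3336, -3696
D5: -360, -360, -360
The fifth differences are constant, so the polynomial has degree 5.

5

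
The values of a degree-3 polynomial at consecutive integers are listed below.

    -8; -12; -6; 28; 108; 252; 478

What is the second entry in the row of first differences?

6

Δ: -4, 6, 34, 80, 144, 226
Δ²: 10, 28, 46, 64, 82
Δ³: 18, 18, 18, 18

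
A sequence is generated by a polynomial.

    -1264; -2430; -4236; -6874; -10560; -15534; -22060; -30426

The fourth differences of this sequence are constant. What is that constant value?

-24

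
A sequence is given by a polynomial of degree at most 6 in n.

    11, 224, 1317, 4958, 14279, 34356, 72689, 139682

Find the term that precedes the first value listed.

-6

First differences: 213  1093  3641  9321  20077  38333  66993
Second differences: 880  2548  5680  10756  18256  28660
Third differences: 1668  3132  5076  7500  10404
Fourth differences: 1464  1944  2424  2904
Fifth differences: 480  480  480
The fifth differences are constant at 480.
Work back: 1464 − 480 = 984;  1668 − 984 = 684;  880 − 684 = 196;  213 − 196 = 17;  11 − 17 = -6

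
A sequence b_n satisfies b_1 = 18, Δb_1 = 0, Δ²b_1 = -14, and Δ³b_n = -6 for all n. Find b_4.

-30

Build the table forward from the leading diagonal:
D3: -6  -6  -6  -6
D2: -14  -20  -26  -32
D1: 0  -14  -34  -60
b: 18  18  4  -30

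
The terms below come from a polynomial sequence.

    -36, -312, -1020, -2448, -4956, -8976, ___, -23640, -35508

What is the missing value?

Using the first 6 terms:
First differences: -276  -708  -1428  -2508  -4020
Second differences: -432  -720  -1080  -1512
Third differences: -288  -360  -432
Fourth differences: -72  -72
Constant fourth difference = -72.
Extend forward: -432 − 72 = -504;  -1512 − 504 = -2016;  -4020 − 2016 = -6036;  -8976 − 6036 = -15012

-15012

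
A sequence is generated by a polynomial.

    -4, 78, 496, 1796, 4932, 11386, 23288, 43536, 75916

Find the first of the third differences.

Δ: 82, 418, 1300, 3136, 6454, 11902, 20248, 32380
Δ²: 336, 882, 1836, 3318, 5448, 8346, 12132
Δ³: 546, 954, 1482, 2130, 2898, 3786
Δ⁴: 408, 528, 648, 768, 888
Δ⁵: 120, 120, 120, 120

546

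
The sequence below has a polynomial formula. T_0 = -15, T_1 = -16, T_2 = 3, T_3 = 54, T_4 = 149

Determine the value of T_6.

Δ: -1 , 19 , 51 , 95
Δ²: 20 , 32 , 44
Δ³: 12 , 12
Constant third difference = 12, so extend:
44 + 12 = 56;  95 + 56 = 151;  149 + 151 = 300
56 + 12 = 68;  151 + 68 = 219;  300 + 219 = 519

519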